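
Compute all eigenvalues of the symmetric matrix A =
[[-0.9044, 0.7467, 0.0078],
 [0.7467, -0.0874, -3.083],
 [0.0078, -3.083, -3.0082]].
sigma(A) ≈ {-5, -1, 2}

A is real symmetric, so its spectrum consists of real eigenvalues. Expanding the characteristic polynomial of the displayed matrix gives
  det(λ I - A) = p(λ) = λ^3 + (4)λ^2 + (-7)λ + (-10).
Solving p(λ) = 0 yields eigenvalues ≈ -5, -1, 2. (A is shown rounded to 4 decimals, so these recover the underlying integer eigenvalues to within that precision.)
Verification: the trace of A = -4 equals the sum of eigenvalues -4, and det(A) ≈ 9.9998 matches the eigenvalue product 10.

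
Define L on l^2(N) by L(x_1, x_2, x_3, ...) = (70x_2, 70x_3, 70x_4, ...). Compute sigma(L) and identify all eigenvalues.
sigma(L) = closed disk {z in C : |z| ≤ 70}; sigma_p(L) = open disk {z in C : |z| < 70}

Note L = 70·V where V is the unit left shift (V x)_k = x_{k+1}; so sigma(L) = 70·sigma(V) and ||L|| = 70||V||. ||L x||^2 = 4900sum_{k≥2} |x_k|^2 ≤ 4900||x||^2, with equality on {x : x_1 = 0}, so ||L|| = 70. For any lambda with |lambda| < 70, set r = lambda/70 (|r| < 1); the vector x = (1, r, r^2, ...) is in l^2 and satisfies L x = 70(r, r^2, ...) = lambda x, so lambda is an eigenvalue. On the boundary |lambda| = 70 the geometric series diverges, so no l^2 eigenvector exists, but these lambda lie in the approximate point spectrum. Hence sigma(L) is the closed disk of radius 70 and sigma_p(L) is the open disk.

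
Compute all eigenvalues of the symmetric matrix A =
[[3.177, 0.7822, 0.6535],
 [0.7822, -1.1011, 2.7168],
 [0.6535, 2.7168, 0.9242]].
sigma(A) ≈ {-3, 2, 4}

A is real symmetric, so its spectrum consists of real eigenvalues. Expanding the characteristic polynomial of the displayed matrix gives
  det(λ I - A) = p(λ) = λ^3 + (-3)λ^2 + (-10)λ + (24).
Solving p(λ) = 0 yields eigenvalues ≈ -3, 2, 4. (A is shown rounded to 4 decimals, so these recover the underlying integer eigenvalues to within that precision.)
Verification: the trace of A = 3 equals the sum of eigenvalues 3, and det(A) ≈ -24.0002 matches the eigenvalue product -24.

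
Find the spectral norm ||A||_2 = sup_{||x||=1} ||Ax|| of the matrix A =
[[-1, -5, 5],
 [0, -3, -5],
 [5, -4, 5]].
||A||_2 ≈ 10.1531 (= sqrt(largest eigenvalue of A^T A))

||A||_2 = sigma_max(A) = sqrt(lambda_max(A^T A)). Form the symmetric matrix M = A^T A =
[[26, -15, 20],
 [-15, 50, -30],
 [20, -30, 75]].
Its characteristic polynomial (trace, sum of principal 2x2 minors, determinant of M give the coefficients) is
  p(λ) = det(λ I - M) = λ^3 - 151λ^2 + 5475λ - 55225.
No integer candidate from the rational root theorem (±divisors of 55225) is a root, so the roots are irrational. The cubic discriminant is Δ = 5921531600 > 0, so there are three distinct real roots. p(17) = -876 and p(18) = 233 have opposite signs, so a root lies in (17, 18); Newton's method refines it to λ ≈ 17.7744. p(30) = 125 and p(31) = -820 have opposite signs, so a root lies in (30, 31); Newton's method refines it to λ ≈ 30.1399. p(103) = -532 and p(104) = 5823 have opposite signs, so a root lies in (103, 104); Newton's method refines it to λ ≈ 103.0857. Check (Vieta): the three roots sum to 151, matching tr M = 151.
So the eigenvalues of A^T A are ≈ 17.7744, 30.1399, 103.0857 (all ≥ 0, as they must be for A^T A). The largest is λ_max ≈ 103.0857, hence ||A||_2 = sqrt(λ_max) ≈ 10.1531.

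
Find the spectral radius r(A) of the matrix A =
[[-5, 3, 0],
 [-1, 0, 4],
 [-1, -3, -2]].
r(A) ≈ 5.0974

The eigenvalues of A are the roots of its characteristic polynomial. With M = A (coefficients from the trace, the sum of principal 2x2 minors, and det A):
  p(λ) = det(λ I - M) = λ^3 + 7λ^2 + 25λ + 78.
No integer candidate from the rational root theorem (±divisors of 78) is a root, so the roots are irrational. The cubic discriminant is Δ = -57459 < 0, so there is one real root and a complex-conjugate pair. p(-6) = -36 and p(-5) = 3 have opposite signs, so a root lies in (-6, -5); Newton's method refines it to λ ≈ -5.0974. Dividing out (λ - (-5.0974)) leaves approximately λ^2 + 1.9026λ + 15.3018. For λ^2 + 1.9026λ + 15.3018 the discriminant is -57.5875. It is negative, so the remaining roots are the complex-conjugate pair λ ≈ -0.9513 ± 3.7943i. Their product equals the constant term, so |λ|^2 ≈ 15.3018 and |λ| ≈ 3.9118.
Thus the eigenvalues (to 4 decimals) are -5.0974 (modulus 5.0974); -0.9513 ± 3.7943i (modulus 3.9118). The spectral radius is the largest modulus: r(A) ≈ 5.0974. (Cross-check: r(A) ≤ ||A||_2 ≈ 6.0731; equality holds whenever A is normal, though it can also hold for some non-normal A.)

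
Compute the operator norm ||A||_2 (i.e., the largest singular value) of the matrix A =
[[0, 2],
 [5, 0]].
||A||_2 = 5 (= sqrt(largest eigenvalue of A^T A))

||A||_2 = sigma_max(A) = sqrt(lambda_max(A^T A)). Form the symmetric matrix M = A^T A =
[[25, 0],
 [0, 4]].
Its characteristic polynomial (trace, determinant of M give the coefficients) is
  p(λ) = det(λ I - M) = λ^2 - 29λ + 100.
For λ^2 - 29λ + 100 the discriminant is 441. It is a perfect square (21^2), so the roots are rational: λ = (29 ± 21)/2 = 25, 4.
So the eigenvalues of A^T A are ≈ 4, 25 (all ≥ 0, as they must be for A^T A). The largest is λ_max = 25, hence ||A||_2 = sqrt(λ_max) = 5.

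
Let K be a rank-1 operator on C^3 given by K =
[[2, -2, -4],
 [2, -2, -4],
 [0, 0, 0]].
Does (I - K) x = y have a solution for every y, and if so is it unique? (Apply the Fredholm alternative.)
(I - K) is invertible (det(I - K) = 1 ≠ 0), so for every y in C^3 the equation (I - K) x = y has a unique solution.

K has rank 1, so it is an outer product K = u v^T: every row of K is a multiple of one row vector. Reading off the entries, u = (2, 2, 0) and v = (1, -1, -2) (row i of K equals u_i·v^T). A rank-one matrix u v^T satisfies K u = u (v·u) and kills the (2)-dimensional subspace v^⊥, so its characteristic polynomial is lambda^2 (lambda - v·u) with v·u = tr K = 0. Hence the eigenvalues of I - K are 1 (multiplicity 2) and 1 - (0) = 1, so det(I - K) = 1. (Direct check: I - K =
[[-1, 2, 4],
 [-2, 3, 4],
 [0, 0, 1]]
has determinant 1.) The finite-dimensional Fredholm alternative says: either (I - K) is invertible, or ker(I - K) ≠ {0} and then range(I - K) = ker((I - K)^*)^⊥, with dim ker(I - K) = dim ker((I - K)^*). Since det(I - K) ≠ 0, 1 is not an eigenvalue of K and ker(I - K) = {0}, so we are in the first case: for every y there is a unique x = (I - K)^(-1) y. Explicitly, by the Sherman–Morrison formula, (I - u v^T)^(-1) = I + u v^T/(1 - v·u), i.e. (I - K)^(-1) = I + K.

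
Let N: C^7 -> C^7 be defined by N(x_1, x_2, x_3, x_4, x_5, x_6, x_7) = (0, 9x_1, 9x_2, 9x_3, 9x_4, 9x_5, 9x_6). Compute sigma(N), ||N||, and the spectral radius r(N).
sigma(N) = {0}; ||N|| = 9; r(N) = 0. (N is nilpotent with N^7 = 0.)

On C^7, N is a strictly lower-triangular matrix with 9 on the subdiagonal and zeros elsewhere, so its characteristic polynomial is lambda^7 and every eigenvalue is 0: sigma(N) = {0}. For the operator norm, N e_i = 9e_{i+1} for i = 1, ..., 6 and N e_7 = 0, so the singular values of N are 9 (with multiplicity 6) and 0; hence ||N|| = 9. The spectral radius r(N) = max|lambda| = 0. Note ||N|| > r(N) — characteristic of non-normal nilpotent operators. Indeed N^7 = 0.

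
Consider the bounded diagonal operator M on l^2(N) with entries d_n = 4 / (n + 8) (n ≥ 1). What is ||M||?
||M|| = 4/9 (attained at n = 1)

For M diagonal, ||M|| = sup_n |d_n| = sup_n 4/(n + 8). This is positive and strictly decreasing in n, so the supremum is attained at n = 1: d_1 = 4/(1 + 8) = 4/9. Hence ||M|| = 4/9.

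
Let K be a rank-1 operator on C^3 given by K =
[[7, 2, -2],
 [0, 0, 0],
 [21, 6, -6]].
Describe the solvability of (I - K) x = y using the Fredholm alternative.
(I - K) is singular (det(I - K) = 0, i.e. 1 ∈ sigma(K)). (I - K) x = y is solvable iff y ⊥ ker((I - K)^*) = span{(7, 2, -2)}, i.e. iff 7y_1 + 2y_2 - 2y_3 = 0. When solvable, the solutions are x = y + c·(1, 0, 3), c arbitrary (ker(I - K) = span{(1, 0, 3)}, dimension 1).

K has rank 1, so it is an outer product K = u v^T: every row of K is a multiple of one row vector. Reading off the entries, u = (1, 0, 3) and v = (7, 2, -2) (row i of K equals u_i·v^T). A rank-one matrix u v^T satisfies K u = u (v·u) and kills the (2)-dimensional subspace v^⊥, so its characteristic polynomial is lambda^2 (lambda - v·u) with v·u = tr K = 1. Hence the eigenvalues of I - K are 1 (multiplicity 2) and 1 - (1) = 0, so det(I - K) = 0. (Direct check: I - K =
[[-6, -2, 2],
 [0, 1, 0],
 [-21, -6, 7]]
has determinant 0.) So 1 is an eigenvalue of K and (I - K) is not invertible. The finite-dimensional Fredholm alternative says: either (I - K) is invertible, or ker(I - K) ≠ {0} and then range(I - K) = ker((I - K)^*)^⊥, with dim ker(I - K) = dim ker((I - K)^*). We are in the second case, so we need both kernels. Kernel of I - K: (I - K) u = u - u (v·u) = u - u = 0, so ker(I - K) = span{u} = span{(1, 0, 3)} (it is exactly 1-dimensional because rank(I - K) = 2). Kernel of the adjoint: K is real, so (I - K)^* = I - K^T = I - v u^T, and (I - v u^T) v = v - v (u·v) = 0; hence ker((I - K)^*) = span{v} = span{(7, 2, -2)}. Therefore (I - K) x = y is solvable iff <y, v> = 0, i.e. iff 7y_1 + 2y_2 - 2y_3 = 0. When this holds, K y = u (v·y) = 0, so (I - K) y = y and x = y is a particular solution; the full solution set is the line x = y + c·u = y + c·(1, 0, 3), c ∈ C.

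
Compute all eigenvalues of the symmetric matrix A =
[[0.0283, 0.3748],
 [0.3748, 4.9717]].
sigma(A) ≈ {0, 5}

A is real symmetric, so its spectrum consists of real eigenvalues. Expanding the characteristic polynomial of the displayed matrix gives
  det(λ I - A) = p(λ) = λ^2 + (-5)λ + (0).
Solving p(λ) = 0 yields eigenvalues ≈ 0, 5. (A is shown rounded to 4 decimals, so these recover the underlying integer eigenvalues to within that precision.)
Verification: the trace of A = 5 equals the sum of eigenvalues 5, and det(A) ≈ 0.0002 matches the eigenvalue product 0.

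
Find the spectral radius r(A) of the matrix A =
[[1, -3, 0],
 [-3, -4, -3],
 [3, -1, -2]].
r(A) = 5

The eigenvalues of A are the roots of its characteristic polynomial. With M = A (coefficients from the trace, the sum of principal 2x2 minors, and det A):
  p(λ) = det(λ I - M) = λ^3 + 5λ^2 - 10λ - 50.
By the rational root theorem any rational root is an integer divisor of 50. Testing λ = -5: p(-5) = -125 + 125 + 50 - 50 = 0, so λ = -5 is a root. Dividing out (λ + 5) leaves p(λ) = (λ + 5)(λ^2 - 10). For λ^2 - 10 the discriminant is 40. It is nonnegative but not a perfect square, so the roots are real and irrational: λ = ± sqrt(40)/2 ≈ 3.1623, -3.1623.
Thus the eigenvalues (to 4 decimals) are 3.1623 (modulus 3.1623); -3.1623 (modulus 3.1623); -5 (modulus 5). The spectral radius is the largest modulus: r(A) = 5. (Cross-check: r(A) ≤ ||A||_2 ≈ 6.1124; equality holds whenever A is normal, though it can also hold for some non-normal A.)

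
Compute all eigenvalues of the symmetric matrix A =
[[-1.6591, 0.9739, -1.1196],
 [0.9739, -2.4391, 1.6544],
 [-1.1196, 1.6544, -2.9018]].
sigma(A) ≈ {-5, -1} (-1 with multiplicity 2)

A is real symmetric, so its spectrum consists of real eigenvalues. Expanding the characteristic polynomial of the displayed matrix gives
  det(λ I - A) = p(λ) = λ^3 + (7)λ^2 + (11)λ + (5).
Solving p(λ) = 0 yields eigenvalues ≈ -5, -1, -1. (A is shown rounded to 4 decimals, so these recover the underlying integer eigenvalues to within that precision.)
Verification: the trace of A = -7 equals the sum of eigenvalues -7, and det(A) ≈ -4.9998 matches the eigenvalue product -5.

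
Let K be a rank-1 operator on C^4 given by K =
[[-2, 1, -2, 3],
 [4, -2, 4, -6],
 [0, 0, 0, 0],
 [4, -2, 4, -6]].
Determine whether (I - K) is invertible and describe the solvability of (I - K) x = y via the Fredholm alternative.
(I - K) is invertible (det(I - K) = 11 ≠ 0), so for every y in C^4 the equation (I - K) x = y has a unique solution.

K has rank 1, so it is an outer product K = u v^T: every row of K is a multiple of one row vector. Reading off the entries, u = (-1, 2, 0, 2) and v = (2, -1, 2, -3) (row i of K equals u_i·v^T). A rank-one matrix u v^T satisfies K u = u (v·u) and kills the (3)-dimensional subspace v^⊥, so its characteristic polynomial is lambda^3 (lambda - v·u) with v·u = tr K = -10. Hence the eigenvalues of I - K are 1 (multiplicity 3) and 1 - (-10) = 11, so det(I - K) = 11. (Direct check: I - K =
[[3, -1, 2, -3],
 [-4, 3, -4, 6],
 [0, 0, 1, 0],
 [-4, 2, -4, 7]]
has determinant 11.) The finite-dimensional Fredholm alternative says: either (I - K) is invertible, or ker(I - K) ≠ {0} and then range(I - K) = ker((I - K)^*)^⊥, with dim ker(I - K) = dim ker((I - K)^*). Since det(I - K) ≠ 0, 1 is not an eigenvalue of K and ker(I - K) = {0}, so we are in the first case: for every y there is a unique x = (I - K)^(-1) y. Explicitly, by the Sherman–Morrison formula, (I - u v^T)^(-1) = I + u v^T/(1 - v·u), i.e. (I - K)^(-1) = I + K/(11).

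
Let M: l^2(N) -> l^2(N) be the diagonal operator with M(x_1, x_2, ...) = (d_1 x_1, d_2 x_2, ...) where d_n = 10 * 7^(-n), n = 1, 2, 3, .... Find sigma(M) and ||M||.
sigma(M) = {10 * 7^(-n) : n ≥ 1} ∪ {0}; ||M|| = 10/7

A bounded diagonal operator on l^2 with diagonal entries d_n has spectrum equal to the closure of {d_n : n ≥ 1}: every d_n is an eigenvalue (with eigenvector e_n), so {d_n} ⊂ sigma(M); the spectrum is closed, so its closure is too; and for lambda not in the closure, (M - lambda I) has bounded inverse (the diagonal entries 1/(d_n - lambda) are bounded). For our sequence d_n = 10 * 7^(-n), n = 1, 2, 3, ...:
  - {d_n} = {10 * 7^(-n) : n ≥ 1}; the only limit point is 0
  - closure = {10 * 7^(-n) : n ≥ 1} ∪ {0}
For the norm: a diagonal operator has ||M|| = sup_n |d_n|. Here d_n = 10 * 7^(-n) is positive and decreasing, so sup_n |d_n| = d_1 = 10/7. So ||M|| = 10/7.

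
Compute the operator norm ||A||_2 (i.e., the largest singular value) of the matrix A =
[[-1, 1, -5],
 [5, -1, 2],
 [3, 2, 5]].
||A||_2 ≈ 8.7208 (= sqrt(largest eigenvalue of A^T A))

||A||_2 = sigma_max(A) = sqrt(lambda_max(A^T A)). Form the symmetric matrix M = A^T A =
[[35, 0, 30],
 [0, 6, 3],
 [30, 3, 54]].
Its characteristic polynomial (trace, sum of principal 2x2 minors, determinant of M give the coefficients) is
  p(λ) = det(λ I - M) = λ^3 - 95λ^2 + 1515λ - 5625.
No integer candidate from the rational root theorem (±divisors of 5625) is a root, so the roots are irrational. The cubic discriminant is Δ = 1232514000 > 0, so there are three distinct real roots. p(5) = -300 and p(6) = 261 have opposite signs, so a root lies in (5, 6); Newton's method refines it to λ ≈ 5.4998. p(13) = 212 and p(14) = -291 have opposite signs, so a root lies in (13, 14); Newton's method refines it to λ ≈ 13.4483. p(76) = -229 and p(77) = 4308 have opposite signs, so a root lies in (76, 77); Newton's method refines it to λ ≈ 76.0519. Check (Vieta): the three roots sum to 95, matching tr M = 95.
So the eigenvalues of A^T A are ≈ 5.4998, 13.4483, 76.0519 (all ≥ 0, as they must be for A^T A). The largest is λ_max ≈ 76.0519, hence ||A||_2 = sqrt(λ_max) ≈ 8.7208.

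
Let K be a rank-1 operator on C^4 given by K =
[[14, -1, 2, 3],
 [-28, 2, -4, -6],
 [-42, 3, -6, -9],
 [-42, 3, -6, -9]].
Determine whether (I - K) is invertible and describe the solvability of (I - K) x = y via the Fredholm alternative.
(I - K) is singular (det(I - K) = 0, i.e. 1 ∈ sigma(K)). (I - K) x = y is solvable iff y ⊥ ker((I - K)^*) = span{(14, -1, 2, 3)}, i.e. iff 14y_1 - y_2 + 2y_3 + 3y_4 = 0. When solvable, the solutions are x = y + c·(1, -2, -3, -3), c arbitrary (ker(I - K) = span{(1, -2, -3, -3)}, dimension 1).

K has rank 1, so it is an outer product K = u v^T: every row of K is a multiple of one row vector. Reading off the entries, u = (1, -2, -3, -3) and v = (14, -1, 2, 3) (row i of K equals u_i·v^T). A rank-one matrix u v^T satisfies K u = u (v·u) and kills the (3)-dimensional subspace v^⊥, so its characteristic polynomial is lambda^3 (lambda - v·u) with v·u = tr K = 1. Hence the eigenvalues of I - K are 1 (multiplicity 3) and 1 - (1) = 0, so det(I - K) = 0. (Direct check: I - K =
[[-13, 1, -2, -3],
 [28, -1, 4, 6],
 [42, -3, 7, 9],
 [42, -3, 6, 10]]
has determinant 0.) So 1 is an eigenvalue of K and (I - K) is not invertible. The finite-dimensional Fredholm alternative says: either (I - K) is invertible, or ker(I - K) ≠ {0} and then range(I - K) = ker((I - K)^*)^⊥, with dim ker(I - K) = dim ker((I - K)^*). We are in the second case, so we need both kernels. Kernel of I - K: (I - K) u = u - u (v·u) = u - u = 0, so ker(I - K) = span{u} = span{(1, -2, -3, -3)} (it is exactly 1-dimensional because rank(I - K) = 3). Kernel of the adjoint: K is real, so (I - K)^* = I - K^T = I - v u^T, and (I - v u^T) v = v - v (u·v) = 0; hence ker((I - K)^*) = span{v} = span{(14, -1, 2, 3)}. Therefore (I - K) x = y is solvable iff <y, v> = 0, i.e. iff 14y_1 - y_2 + 2y_3 + 3y_4 = 0. When this holds, K y = u (v·y) = 0, so (I - K) y = y and x = y is a particular solution; the full solution set is the line x = y + c·u = y + c·(1, -2, -3, -3), c ∈ C.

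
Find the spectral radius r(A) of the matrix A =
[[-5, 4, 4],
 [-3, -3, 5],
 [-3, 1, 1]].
r(A) = 4

The eigenvalues of A are the roots of its characteristic polynomial. With M = A (coefficients from the trace, the sum of principal 2x2 minors, and det A):
  p(λ) = det(λ I - M) = λ^3 + 7λ^2 + 26λ + 56.
By the rational root theorem any rational root is an integer divisor of 56. Testing λ = -4: p(-4) = -64 + 112 - 104 + 56 = 0, so λ = -4 is a root. Dividing out (λ + 4) leaves p(λ) = (λ + 4)(λ^2 + 3λ + 14). For λ^2 + 3λ + 14 the discriminant is -47. It is negative, so the roots are the complex-conjugate pair λ = -3/2 ± (sqrt(47)/2) i ≈ -1.5 ± 3.4278i. For a conjugate pair the product of the roots equals the constant term, so |λ|^2 = 14 and |λ| = sqrt(14) ≈ 3.7417.
Thus the eigenvalues (to 4 decimals) are -1.5 ± 3.4278i (modulus 3.7417); -4 (modulus 4). The spectral radius is the largest modulus: r(A) = 4. (Cross-check: r(A) ≤ ||A||_2 ≈ 9.1003; equality holds whenever A is normal, though it can also hold for some non-normal A.)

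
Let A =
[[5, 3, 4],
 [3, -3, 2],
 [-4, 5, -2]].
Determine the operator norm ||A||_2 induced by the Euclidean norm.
||A||_2 ≈ 8.8751 (= sqrt(largest eigenvalue of A^T A))

||A||_2 = sigma_max(A) = sqrt(lambda_max(A^T A)). Form the symmetric matrix M = A^T A =
[[50, -14, 34],
 [-14, 43, -4],
 [34, -4, 24]].
Its characteristic polynomial (trace, sum of principal 2x2 minors, determinant of M give the coefficients) is
  p(λ) = det(λ I - M) = λ^3 - 117λ^2 + 3014λ - 196.
No integer candidate from the rational root theorem (±divisors of 196) is a root, so the roots are irrational. The cubic discriminant is Δ = 14821897108 > 0, so there are three distinct real roots. p(0) = -196 and p(1) = 2702 have opposite signs, so a root lies in (0, 1); Newton's method refines it to λ ≈ 0.0652. p(38) = 260 and p(39) = -1288 have opposite signs, so a root lies in (38, 39); Newton's method refines it to λ ≈ 38.1681. p(78) = -2380 and p(79) = 752 have opposite signs, so a root lies in (78, 79); Newton's method refines it to λ ≈ 78.7667. Check (Vieta): the three roots sum to 117, matching tr M = 117.
So the eigenvalues of A^T A are ≈ 0.0652, 38.1681, 78.7667 (all ≥ 0, as they must be for A^T A). The largest is λ_max ≈ 78.7667, hence ||A||_2 = sqrt(λ_max) ≈ 8.8751.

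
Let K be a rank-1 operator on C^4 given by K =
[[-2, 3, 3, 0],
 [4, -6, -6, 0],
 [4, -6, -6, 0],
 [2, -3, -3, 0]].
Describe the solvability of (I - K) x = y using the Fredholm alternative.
(I - K) is invertible (det(I - K) = 15 ≠ 0), so for every y in C^4 the equation (I - K) x = y has a unique solution.

K has rank 1, so it is an outer product K = u v^T: every row of K is a multiple of one row vector. Reading off the entries, u = (-1, 2, 2, 1) and v = (2, -3, -3, 0) (row i of K equals u_i·v^T). A rank-one matrix u v^T satisfies K u = u (v·u) and kills the (3)-dimensional subspace v^⊥, so its characteristic polynomial is lambda^3 (lambda - v·u) with v·u = tr K = -14. Hence the eigenvalues of I - K are 1 (multiplicity 3) and 1 - (-14) = 15, so det(I - K) = 15. (Direct check: I - K =
[[3, -3, -3, 0],
 [-4, 7, 6, 0],
 [-4, 6, 7, 0],
 [-2, 3, 3, 1]]
has determinant 15.) The finite-dimensional Fredholm alternative says: either (I - K) is invertible, or ker(I - K) ≠ {0} and then range(I - K) = ker((I - K)^*)^⊥, with dim ker(I - K) = dim ker((I - K)^*). Since det(I - K) ≠ 0, 1 is not an eigenvalue of K and ker(I - K) = {0}, so we are in the first case: for every y there is a unique x = (I - K)^(-1) y. Explicitly, by the Sherman–Morrison formula, (I - u v^T)^(-1) = I + u v^T/(1 - v·u), i.e. (I - K)^(-1) = I + K/(15).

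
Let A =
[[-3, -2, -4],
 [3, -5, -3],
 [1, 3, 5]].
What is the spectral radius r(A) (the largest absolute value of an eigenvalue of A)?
r(A) ≈ 3.1735

The eigenvalues of A are the roots of its characteristic polynomial. With M = A (coefficients from the trace, the sum of principal 2x2 minors, and det A):
  p(λ) = det(λ I - M) = λ^3 + 3λ^2 - 6λ - 28.
No integer candidate from the rational root theorem (±divisors of 28) is a root, so the roots are irrational. The cubic discriminant is Δ = -7884 < 0, so there is one real root and a complex-conjugate pair. p(2) = -20 and p(3) = 8 have opposite signs, so a root lies in (2, 3); Newton's method refines it to λ ≈ 2.7803. Dividing out (λ - (2.7803)) leaves approximately λ^2 + 5.7803λ + 10.0709. For λ^2 + 5.7803λ + 10.0709 the discriminant is -6.8718. It is negative, so the remaining roots are the complex-conjugate pair λ ≈ -2.8901 ± 1.3107i. Their product equals the constant term, so |λ|^2 ≈ 10.0709 and |λ| ≈ 3.1735.
Thus the eigenvalues (to 4 decimals) are 2.7803 (modulus 2.7803); -2.8901 ± 1.3107i (modulus 3.1735). The spectral radius is the largest modulus: r(A) ≈ 3.1735. (Cross-check: r(A) ≤ ||A||_2 ≈ 9.0856; equality holds whenever A is normal, though it can also hold for some non-normal A.)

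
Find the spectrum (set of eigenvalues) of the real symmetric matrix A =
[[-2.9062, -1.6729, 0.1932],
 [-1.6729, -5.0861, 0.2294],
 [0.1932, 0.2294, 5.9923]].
sigma(A) ≈ {-6, -2, 6}

A is real symmetric, so its spectrum consists of real eigenvalues. Expanding the characteristic polynomial of the displayed matrix gives
  det(λ I - A) = p(λ) = λ^3 + (2)λ^2 + (-36)λ + (-71.998).
Solving p(λ) = 0 yields eigenvalues ≈ -6, -2, 6. (A is shown rounded to 4 decimals, so these recover the underlying integer eigenvalues to within that precision.)
Verification: the trace of A = -2 equals the sum of eigenvalues -2, and det(A) ≈ 71.9980 matches the eigenvalue product 72.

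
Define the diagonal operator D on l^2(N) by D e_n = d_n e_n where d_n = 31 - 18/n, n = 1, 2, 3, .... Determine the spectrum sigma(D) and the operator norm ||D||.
sigma(D) = {31 - 18/n : n ≥ 1} ∪ {31}; ||D|| = 31

A bounded diagonal operator on l^2 with diagonal entries d_n has spectrum equal to the closure of {d_n : n ≥ 1}: every d_n is an eigenvalue (with eigenvector e_n), so {d_n} ⊂ sigma(D); the spectrum is closed, so its closure is too; and for lambda not in the closure, (D - lambda I) has bounded inverse (the diagonal entries 1/(d_n - lambda) are bounded). For our sequence d_n = 31 - 18/n, n = 1, 2, 3, ...:
  - {d_n} = {31 - 18/n : n ≥ 1}; the only limit point is 31
  - closure = {31 - 18/n : n ≥ 1} ∪ {31}
For the norm: a diagonal operator has ||D|| = sup_n |d_n|. Here d_n = 31 - 18/n increases monotonically from d_1 = 13 toward 31, with all terms in [13, 31); so sup_n |d_n| = 31 (the supremum is the limit, not attained). So ||D|| = 31.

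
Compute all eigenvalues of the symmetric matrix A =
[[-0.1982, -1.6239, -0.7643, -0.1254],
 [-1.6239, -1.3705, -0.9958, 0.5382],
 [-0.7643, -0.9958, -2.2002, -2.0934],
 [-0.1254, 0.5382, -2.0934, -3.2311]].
sigma(A) ≈ {-5, -3, 0, 1}

A is real symmetric, so its spectrum consists of real eigenvalues. Expanding the characteristic polynomial of the displayed matrix gives
  det(λ I - A) = p(λ) = λ^4 + (7)λ^3 + (7)λ^2 + (-15)λ + (0).
Solving p(λ) = 0 yields eigenvalues ≈ -5, -3, 0, 1. (A is shown rounded to 4 decimals, so these recover the underlying integer eigenvalues to within that precision.)
Verification: the trace of A = -7 equals the sum of eigenvalues -7, and det(A) ≈ -0.0004 matches the eigenvalue product 0.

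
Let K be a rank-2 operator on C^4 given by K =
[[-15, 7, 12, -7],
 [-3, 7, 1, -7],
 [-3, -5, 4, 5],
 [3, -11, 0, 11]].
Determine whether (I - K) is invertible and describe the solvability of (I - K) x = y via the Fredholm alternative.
(I - K) is invertible (det(I - K) = -181 ≠ 0), so for every y in C^4 the equation (I - K) x = y has a unique solution.

K has rank 2 and factors as K = U V^T = u1 v1^T + u2 v2^T with u1 = (3, 2, -1, -3), v1 = (-3, 3, 2, -3), u2 = (-2, 1, -2, -2), v2 = (3, 1, -3, -1) (multiplying out reproduces the displayed K). The nonzero eigenvalues of U V^T coincide with those of the 2 x 2 matrix G = V^T U = [[v1·u1, v1·u2], [v2·u1, v2·u2]] = [[4, 11], [17, 3]], and by the Sylvester determinant identity det(I_4 - U V^T) = det(I_2 - V^T U) = det([[-3, -11], [-17, -2]]) = (-3)(-2) - (-11)(-17) = -181. (Direct check: I - K =
[[16, -7, -12, 7],
 [3, -6, -1, 7],
 [3, 5, -3, -5],
 [-3, 11, 0, -10]]
has determinant -181.) The finite-dimensional Fredholm alternative says: either (I - K) is invertible, or ker(I - K) ≠ {0} and then range(I - K) = ker((I - K)^*)^⊥, with dim ker(I - K) = dim ker((I - K)^*). Since det(I - K) ≠ 0, 1 is not an eigenvalue of K and ker(I - K) = {0}, so we are in the first case: for every y there is a unique x = (I - K)^(-1) y. (Explicitly, by the Woodbury identity, (I - U V^T)^(-1) = I + U (I_2 - G)^(-1) V^T.)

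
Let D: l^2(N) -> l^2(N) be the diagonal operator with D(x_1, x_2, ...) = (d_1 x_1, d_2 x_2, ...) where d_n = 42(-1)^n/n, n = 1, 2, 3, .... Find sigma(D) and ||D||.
sigma(D) = {42(-1)^n/n : n ≥ 1} ∪ {0}; ||D|| = 42

A bounded diagonal operator on l^2 with diagonal entries d_n has spectrum equal to the closure of {d_n : n ≥ 1}: every d_n is an eigenvalue (with eigenvector e_n), so {d_n} ⊂ sigma(D); the spectrum is closed, so its closure is too; and for lambda not in the closure, (D - lambda I) has bounded inverse (the diagonal entries 1/(d_n - lambda) are bounded). For our sequence d_n = 42(-1)^n/n, n = 1, 2, 3, ...:
  - {d_n} = {42(-1)^n/n : n ≥ 1}; the only limit point is 0
  - closure = {42(-1)^n/n : n ≥ 1} ∪ {0}
For the norm: a diagonal operator has ||D|| = sup_n |d_n|. Here |d_n| = 42/n is decreasing, so sup_n |d_n| = |d_1| = 42. So ||D|| = 42.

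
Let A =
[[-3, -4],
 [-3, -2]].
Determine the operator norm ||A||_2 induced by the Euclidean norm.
||A||_2 = sqrt((38 + sqrt(1300))/2) ≈ 6.085 (= sqrt(largest eigenvalue of A^T A))

||A||_2 = sigma_max(A) = sqrt(lambda_max(A^T A)). Form the symmetric matrix M = A^T A =
[[18, 18],
 [18, 20]].
Its characteristic polynomial (trace, determinant of M give the coefficients) is
  p(λ) = det(λ I - M) = λ^2 - 38λ + 36.
For λ^2 - 38λ + 36 the discriminant is 1300. It is nonnegative but not a perfect square, so the roots are real and irrational: λ = (38 ± sqrt(1300))/2 ≈ 37.0278, 0.9722.
So the eigenvalues of A^T A are ≈ 0.9722, 37.0278 (all ≥ 0, as they must be for A^T A). The largest is λ_max = (38 + sqrt(1300))/2 ≈ 37.0278, hence ||A||_2 = sqrt(λ_max) = sqrt((38 + sqrt(1300))/2) ≈ 6.085.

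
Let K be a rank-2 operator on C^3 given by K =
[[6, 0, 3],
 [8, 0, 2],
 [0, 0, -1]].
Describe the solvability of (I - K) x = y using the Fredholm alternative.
(I - K) is invertible (det(I - K) = -10 ≠ 0), so for every y in C^3 the equation (I - K) x = y has a unique solution.

K has rank 2 and factors as K = U V^T = u1 v1^T + u2 v2^T with u1 = (0, -2, -1), v1 = (-2, 0, 0), u2 = (3, 2, -1), v2 = (2, 0, 1) (multiplying out reproduces the displayed K). The nonzero eigenvalues of U V^T coincide with those of the 2 x 2 matrix G = V^T U = [[v1·u1, v1·u2], [v2·u1, v2·u2]] = [[0, -6], [-1, 5]], and by the Sylvester determinant identity det(I_3 - U V^T) = det(I_2 - V^T U) = det([[1, 6], [1, -4]]) = (1)(-4) - (6)(1) = -10. (Direct check: I - K =
[[-5, 0, -3],
 [-8, 1, -2],
 [0, 0, 2]]
has determinant -10.) The finite-dimensional Fredholm alternative says: either (I - K) is invertible, or ker(I - K) ≠ {0} and then range(I - K) = ker((I - K)^*)^⊥, with dim ker(I - K) = dim ker((I - K)^*). Since det(I - K) ≠ 0, 1 is not an eigenvalue of K and ker(I - K) = {0}, so we are in the first case: for every y there is a unique x = (I - K)^(-1) y. (Explicitly, by the Woodbury identity, (I - U V^T)^(-1) = I + U (I_2 - G)^(-1) V^T.)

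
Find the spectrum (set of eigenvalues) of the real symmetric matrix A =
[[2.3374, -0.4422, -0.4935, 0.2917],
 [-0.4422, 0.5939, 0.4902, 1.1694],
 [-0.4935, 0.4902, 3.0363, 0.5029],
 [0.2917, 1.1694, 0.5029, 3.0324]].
sigma(A) ≈ {0, 2, 3, 4}

A is real symmetric, so its spectrum consists of real eigenvalues. Expanding the characteristic polynomial of the displayed matrix gives
  det(λ I - A) = p(λ) = λ^4 + (-9)λ^3 + (26)λ^2 + (-23.9989)λ + (-0.0012).
Solving p(λ) = 0 yields eigenvalues ≈ 0, 2, 3, 4. (A is shown rounded to 4 decimals, so these recover the underlying integer eigenvalues to within that precision.)
Verification: the trace of A = 9 equals the sum of eigenvalues 9, and det(A) ≈ -0.0012 matches the eigenvalue product 0.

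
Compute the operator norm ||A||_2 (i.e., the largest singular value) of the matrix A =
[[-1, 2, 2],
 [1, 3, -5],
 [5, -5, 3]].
||A||_2 ≈ 8.6666 (= sqrt(largest eigenvalue of A^T A))

||A||_2 = sigma_max(A) = sqrt(lambda_max(A^T A)). Form the symmetric matrix M = A^T A =
[[27, -24, 8],
 [-24, 38, -26],
 [8, -26, 38]].
Its characteristic polynomial (trace, sum of principal 2x2 minors, determinant of M give the coefficients) is
  p(λ) = det(λ I - M) = λ^3 - 103λ^2 + 2180λ - 6400.
No integer candidate from the rational root theorem (±divisors of 6400) is a root, so the roots are irrational. The cubic discriminant is Δ = 5764560400 > 0, so there are three distinct real roots. p(3) = -760 and p(4) = 736 have opposite signs, so a root lies in (3, 4); Newton's method refines it to λ ≈ 3.4926. p(24) = 416 and p(25) = -650 have opposite signs, so a root lies in (24, 25); Newton's method refines it to λ ≈ 24.3969. p(75) = -400 and p(76) = 3328 have opposite signs, so a root lies in (75, 76); Newton's method refines it to λ ≈ 75.1105. Check (Vieta): the three roots sum to 103, matching tr M = 103.
So the eigenvalues of A^T A are ≈ 3.4926, 24.3969, 75.1105 (all ≥ 0, as they must be for A^T A). The largest is λ_max ≈ 75.1105, hence ||A||_2 = sqrt(λ_max) ≈ 8.6666.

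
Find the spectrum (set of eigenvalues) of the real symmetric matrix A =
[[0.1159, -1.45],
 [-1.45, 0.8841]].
sigma(A) ≈ {-1, 2}

A is real symmetric, so its spectrum consists of real eigenvalues. Expanding the characteristic polynomial of the displayed matrix gives
  det(λ I - A) = p(λ) = λ^2 + (-1)λ + (-2).
Solving p(λ) = 0 yields eigenvalues ≈ -1, 2. (A is shown rounded to 4 decimals, so these recover the underlying integer eigenvalues to within that precision.)
Verification: the trace of A = 1 equals the sum of eigenvalues 1, and det(A) ≈ -2.0000 matches the eigenvalue product -2.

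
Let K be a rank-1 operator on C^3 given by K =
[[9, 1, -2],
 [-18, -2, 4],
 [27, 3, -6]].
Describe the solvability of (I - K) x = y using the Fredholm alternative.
(I - K) is singular (det(I - K) = 0, i.e. 1 ∈ sigma(K)). (I - K) x = y is solvable iff y ⊥ ker((I - K)^*) = span{(9, 1, -2)}, i.e. iff 9y_1 + y_2 - 2y_3 = 0. When solvable, the solutions are x = y + c·(1, -2, 3), c arbitrary (ker(I - K) = span{(1, -2, 3)}, dimension 1).

K has rank 1, so it is an outer product K = u v^T: every row of K is a multiple of one row vector. Reading off the entries, u = (1, -2, 3) and v = (9, 1, -2) (row i of K equals u_i·v^T). A rank-one matrix u v^T satisfies K u = u (v·u) and kills the (2)-dimensional subspace v^⊥, so its characteristic polynomial is lambda^2 (lambda - v·u) with v·u = tr K = 1. Hence the eigenvalues of I - K are 1 (multiplicity 2) and 1 - (1) = 0, so det(I - K) = 0. (Direct check: I - K =
[[-8, -1, 2],
 [18, 3, -4],
 [-27, -3, 7]]
has determinant 0.) So 1 is an eigenvalue of K and (I - K) is not invertible. The finite-dimensional Fredholm alternative says: either (I - K) is invertible, or ker(I - K) ≠ {0} and then range(I - K) = ker((I - K)^*)^⊥, with dim ker(I - K) = dim ker((I - K)^*). We are in the second case, so we need both kernels. Kernel of I - K: (I - K) u = u - u (v·u) = u - u = 0, so ker(I - K) = span{u} = span{(1, -2, 3)} (it is exactly 1-dimensional because rank(I - K) = 2). Kernel of the adjoint: K is real, so (I - K)^* = I - K^T = I - v u^T, and (I - v u^T) v = v - v (u·v) = 0; hence ker((I - K)^*) = span{v} = span{(9, 1, -2)}. Therefore (I - K) x = y is solvable iff <y, v> = 0, i.e. iff 9y_1 + y_2 - 2y_3 = 0. When this holds, K y = u (v·y) = 0, so (I - K) y = y and x = y is a particular solution; the full solution set is the line x = y + c·u = y + c·(1, -2, 3), c ∈ C.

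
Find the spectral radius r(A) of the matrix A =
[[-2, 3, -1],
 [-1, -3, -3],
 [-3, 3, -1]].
r(A) ≈ 4.832

The eigenvalues of A are the roots of its characteristic polynomial. With M = A (coefficients from the trace, the sum of principal 2x2 minors, and det A):
  p(λ) = det(λ I - M) = λ^3 + 6λ^2 + 20λ - 12.
No integer candidate from the rational root theorem (±divisors of 12) is a root, so the roots are irrational. The cubic discriminant is Δ = -37040 < 0, so there is one real root and a complex-conjugate pair. p(0) = -12 and p(1) = 15 have opposite signs, so a root lies in (0, 1); Newton's method refines it to λ ≈ 0.514. Dividing out (λ - (0.514)) leaves approximately λ^2 + 6.514λ + 23.3479. For λ^2 + 6.514λ + 23.3479 the discriminant is -50.96. It is negative, so the remaining roots are the complex-conjugate pair λ ≈ -3.257 ± 3.5693i. Their product equals the constant term, so |λ|^2 ≈ 23.3479 and |λ| ≈ 4.832.
Thus the eigenvalues (to 4 decimals) are 0.514 (modulus 0.514); -3.257 ± 3.5693i (modulus 4.832). The spectral radius is the largest modulus: r(A) ≈ 4.832. (Cross-check: r(A) ≤ ||A||_2 ≈ 5.8531; equality holds whenever A is normal, though it can also hold for some non-normal A.)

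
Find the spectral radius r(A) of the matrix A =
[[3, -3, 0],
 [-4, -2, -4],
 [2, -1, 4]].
r(A) ≈ 6.3466

The eigenvalues of A are the roots of its characteristic polynomial. With M = A (coefficients from the trace, the sum of principal 2x2 minors, and det A):
  p(λ) = det(λ I - M) = λ^3 - 5λ^2 - 18λ + 60.
No integer candidate from the rational root theorem (±divisors of 60) is a root, so the roots are irrational. The cubic discriminant is Δ = 61428 > 0, so there are three distinct real roots. p(-4) = -12 and p(-3) = 42 have opposite signs, so a root lies in (-4, -3); Newton's method refines it to λ ≈ -3.8209. p(2) = 12 and p(3) = -12 have opposite signs, so a root lies in (2, 3); Newton's method refines it to λ ≈ 2.4743. p(6) = -12 and p(7) = 32 have opposite signs, so a root lies in (6, 7); Newton's method refines it to λ ≈ 6.3466. Check (Vieta): the three roots sum to 5, matching tr M = 5.
Thus the eigenvalues (to 4 decimals) are -3.8209 (modulus 3.8209); 2.4743 (modulus 2.4743); 6.3466 (modulus 6.3466). The spectral radius is the largest modulus: r(A) ≈ 6.3466. (Cross-check: r(A) ≤ ||A||_2 ≈ 7.3868; equality holds whenever A is normal, though it can also hold for some non-normal A.)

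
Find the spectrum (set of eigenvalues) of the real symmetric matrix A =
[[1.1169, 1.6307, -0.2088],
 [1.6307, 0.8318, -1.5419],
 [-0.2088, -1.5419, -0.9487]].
sigma(A) ≈ {-2, 0, 3}

A is real symmetric, so its spectrum consists of real eigenvalues. Expanding the characteristic polynomial of the displayed matrix gives
  det(λ I - A) = p(λ) = λ^3 + (-1)λ^2 + (-6)λ + (0).
Solving p(λ) = 0 yields eigenvalues ≈ -2, 0, 3. (A is shown rounded to 4 decimals, so these recover the underlying integer eigenvalues to within that precision.)
Verification: the trace of A = 1 equals the sum of eigenvalues 1, and det(A) ≈ -0.0003 matches the eigenvalue product 0.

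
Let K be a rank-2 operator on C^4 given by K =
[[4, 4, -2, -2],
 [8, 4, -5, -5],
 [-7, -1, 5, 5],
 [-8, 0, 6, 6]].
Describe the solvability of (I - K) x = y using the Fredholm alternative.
(I - K) is invertible (det(I - K) = 19 ≠ 0), so for every y in C^4 the equation (I - K) x = y has a unique solution.

K has rank 2 and factors as K = U V^T = u1 v1^T + u2 v2^T with u1 = (2, 3, -2, -2), v1 = (3, 1, -2, -2), u2 = (-2, -1, -1, -2), v2 = (1, -1, -1, -1) (multiplying out reproduces the displayed K). The nonzero eigenvalues of U V^T coincide with those of the 2 x 2 matrix G = V^T U = [[v1·u1, v1·u2], [v2·u1, v2·u2]] = [[17, -1], [3, 2]], and by the Sylvester determinant identity det(I_4 - U V^T) = det(I_2 - V^T U) = det([[-16, 1], [-3, -1]]) = (-16)(-1) - (1)(-3) = 19. (Direct check: I - K =
[[-3, -4, 2, 2],
 [-8, -3, 5, 5],
 [7, 1, -4, -5],
 [8, 0, -6, -5]]
has determinant 19.) The finite-dimensional Fredholm alternative says: either (I - K) is invertible, or ker(I - K) ≠ {0} and then range(I - K) = ker((I - K)^*)^⊥, with dim ker(I - K) = dim ker((I - K)^*). Since det(I - K) ≠ 0, 1 is not an eigenvalue of K and ker(I - K) = {0}, so we are in the first case: for every y there is a unique x = (I - K)^(-1) y. (Explicitly, by the Woodbury identity, (I - U V^T)^(-1) = I + U (I_2 - G)^(-1) V^T.)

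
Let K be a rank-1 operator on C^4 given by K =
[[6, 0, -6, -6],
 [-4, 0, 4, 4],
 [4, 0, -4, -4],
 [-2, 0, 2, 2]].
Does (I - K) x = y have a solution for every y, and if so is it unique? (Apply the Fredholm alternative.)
(I - K) is invertible (det(I - K) = -3 ≠ 0), so for every y in C^4 the equation (I - K) x = y has a unique solution.

K has rank 1, so it is an outer product K = u v^T: every row of K is a multiple of one row vector. Reading off the entries, u = (-3, 2, -2, 1) and v = (-2, 0, 2, 2) (row i of K equals u_i·v^T). A rank-one matrix u v^T satisfies K u = u (v·u) and kills the (3)-dimensional subspace v^⊥, so its characteristic polynomial is lambda^3 (lambda - v·u) with v·u = tr K = 4. Hence the eigenvalues of I - K are 1 (multiplicity 3) and 1 - (4) = -3, so det(I - K) = -3. (Direct check: I - K =
[[-5, 0, 6, 6],
 [4, 1, -4, -4],
 [-4, 0, 5, 4],
 [2, 0, -2, -1]]
has determinant -3.) The finite-dimensional Fredholm alternative says: either (I - K) is invertible, or ker(I - K) ≠ {0} and then range(I - K) = ker((I - K)^*)^⊥, with dim ker(I - K) = dim ker((I - K)^*). Since det(I - K) ≠ 0, 1 is not an eigenvalue of K and ker(I - K) = {0}, so we are in the first case: for every y there is a unique x = (I - K)^(-1) y. Explicitly, by the Sherman–Morrison formula, (I - u v^T)^(-1) = I + u v^T/(1 - v·u), i.e. (I - K)^(-1) = I + K/(-3).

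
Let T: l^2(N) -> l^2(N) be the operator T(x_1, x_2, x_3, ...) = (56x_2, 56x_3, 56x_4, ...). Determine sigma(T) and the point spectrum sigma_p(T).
sigma(T) = closed disk {z in C : |z| ≤ 56}; sigma_p(T) = open disk {z in C : |z| < 56}

Note T = 56·V where V is the unit left shift (V x)_k = x_{k+1}; so sigma(T) = 56·sigma(V) and ||T|| = 56||V||. ||T x||^2 = 3136sum_{k≥2} |x_k|^2 ≤ 3136||x||^2, with equality on {x : x_1 = 0}, so ||T|| = 56. For any lambda with |lambda| < 56, set r = lambda/56 (|r| < 1); the vector x = (1, r, r^2, ...) is in l^2 and satisfies T x = 56(r, r^2, ...) = lambda x, so lambda is an eigenvalue. On the boundary |lambda| = 56 the geometric series diverges, so no l^2 eigenvector exists, but these lambda lie in the approximate point spectrum. Hence sigma(T) is the closed disk of radius 56 and sigma_p(T) is the open disk.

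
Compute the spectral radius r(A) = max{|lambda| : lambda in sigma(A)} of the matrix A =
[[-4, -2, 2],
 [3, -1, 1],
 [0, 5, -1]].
r(A) ≈ 4.8238

The eigenvalues of A are the roots of its characteristic polynomial. With M = A (coefficients from the trace, the sum of principal 2x2 minors, and det A):
  p(λ) = det(λ I - M) = λ^3 + 6λ^2 + 10λ - 40.
No integer candidate from the rational root theorem (±divisors of 40) is a root, so the roots are irrational. The cubic discriminant is Δ = -52240 < 0, so there is one real root and a complex-conjugate pair. p(1) = -23 and p(2) = 12 have opposite signs, so a root lies in (1, 2); Newton's method refines it to λ ≈ 1.719. Dividing out (λ - (1.719)) leaves approximately λ^2 + 7.719λ + 23.2691. For λ^2 + 7.719λ + 23.2691 the discriminant is -33.4933. It is negative, so the remaining roots are the complex-conjugate pair λ ≈ -3.8595 ± 2.8937i. Their product equals the constant term, so |λ|^2 ≈ 23.2691 and |λ| ≈ 4.8238.
Thus the eigenvalues (to 4 decimals) are 1.719 (modulus 1.719); -3.8595 ± 2.8937i (modulus 4.8238). The spectral radius is the largest modulus: r(A) ≈ 4.8238. (Cross-check: r(A) ≤ ||A||_2 ≈ 6.0899; equality holds whenever A is normal, though it can also hold for some non-normal A.)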